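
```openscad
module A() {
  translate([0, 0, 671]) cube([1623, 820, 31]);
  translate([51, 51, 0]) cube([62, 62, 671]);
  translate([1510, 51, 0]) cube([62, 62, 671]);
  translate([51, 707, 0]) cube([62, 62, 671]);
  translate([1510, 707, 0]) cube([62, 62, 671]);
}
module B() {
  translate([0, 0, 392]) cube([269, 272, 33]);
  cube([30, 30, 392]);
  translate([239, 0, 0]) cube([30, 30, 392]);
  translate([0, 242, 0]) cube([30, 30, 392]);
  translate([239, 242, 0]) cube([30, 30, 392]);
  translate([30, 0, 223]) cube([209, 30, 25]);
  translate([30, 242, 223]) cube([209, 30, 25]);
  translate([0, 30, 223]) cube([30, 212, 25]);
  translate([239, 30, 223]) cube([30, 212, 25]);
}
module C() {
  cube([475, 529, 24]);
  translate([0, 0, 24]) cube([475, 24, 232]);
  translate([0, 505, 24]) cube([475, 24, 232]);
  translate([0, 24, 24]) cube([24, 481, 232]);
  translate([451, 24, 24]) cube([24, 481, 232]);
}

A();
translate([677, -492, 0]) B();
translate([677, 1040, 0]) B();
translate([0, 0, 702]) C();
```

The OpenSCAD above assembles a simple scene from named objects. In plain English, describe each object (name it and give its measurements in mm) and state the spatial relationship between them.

A is a table: top 1623 mm (x) × 820 mm (y), 31 mm thick, upper face at z = 702 mm, on four 62×62 mm square legs, each inset 51 mm from the nearest pair of top edges, running from z = 0 to the bottom of the top.

B is a simple wooden stool: a rectangular seat 269 mm (x) by 272 mm (y), 33 mm thick, top face at z = 425 mm, on four square legs, each 30×30 mm in cross-section. The legs rest on z = 0, each flush with a corner of the seat. Four stretchers, 30 mm wide and 25 mm tall, connect adjacent legs with their undersides at z = 223 mm, each running between the inner faces of the legs it joins and aligned with the legs' outer faces on the other axis.

C is an open-topped rectangular box: outside dimensions 475×529×256 mm, with a uniform wall and base thickness of 24 mm. The base is a full 475×529 slab on the floor; four walls sit on top of the base. The front and back walls (the −y and +y sides) span the full width; the two side walls fit between them.

Two stools sit around the table at the −y, +y sides. The open box is on top of the table.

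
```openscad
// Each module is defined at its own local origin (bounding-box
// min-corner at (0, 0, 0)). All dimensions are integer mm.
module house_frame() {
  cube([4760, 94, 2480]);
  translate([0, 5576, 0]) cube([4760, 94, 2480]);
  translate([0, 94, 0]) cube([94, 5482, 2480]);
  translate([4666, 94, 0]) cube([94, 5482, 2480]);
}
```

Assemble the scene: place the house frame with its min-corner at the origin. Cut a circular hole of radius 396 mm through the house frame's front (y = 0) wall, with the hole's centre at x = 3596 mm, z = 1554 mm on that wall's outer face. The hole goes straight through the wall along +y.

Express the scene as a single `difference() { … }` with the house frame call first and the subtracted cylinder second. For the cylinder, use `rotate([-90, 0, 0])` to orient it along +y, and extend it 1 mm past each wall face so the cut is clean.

difference() {
  house_frame();
  translate([3596, -1, 1554]) rotate([-90, 0, 0]) cylinder(h = 96, r = 396);
}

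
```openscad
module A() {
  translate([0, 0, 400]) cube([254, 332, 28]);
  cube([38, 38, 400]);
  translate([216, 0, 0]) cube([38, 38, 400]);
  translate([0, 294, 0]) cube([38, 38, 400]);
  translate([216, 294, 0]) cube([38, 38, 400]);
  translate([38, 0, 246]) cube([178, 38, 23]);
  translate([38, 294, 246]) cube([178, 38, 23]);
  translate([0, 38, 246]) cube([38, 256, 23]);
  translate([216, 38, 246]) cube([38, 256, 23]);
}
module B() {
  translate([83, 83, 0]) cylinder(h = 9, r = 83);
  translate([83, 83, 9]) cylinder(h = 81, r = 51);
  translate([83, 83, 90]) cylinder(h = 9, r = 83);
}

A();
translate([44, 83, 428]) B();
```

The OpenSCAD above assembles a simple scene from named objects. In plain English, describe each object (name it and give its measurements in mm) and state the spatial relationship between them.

A is a four-legged stool. The seat is 254×332 mm, 28 mm thick, top at z = 428 mm. It stands on four square legs, each 38×38 mm in cross-section, from z = 0 to the seat underside, each flush with a corner of the seat. Four stretchers, 38 mm wide and 23 mm tall, connect adjacent legs with their undersides at z = 246 mm, each running between the inner faces of the legs it joins and aligned with the legs' outer faces on the other axis.

B is a spool: two coaxial disc flanges of radius 83 mm and thickness 9 mm, joined by a core cylinder of radius 51 mm and height 81 mm. The lower flange rests on z = 0 and the three cylinders share a vertical axis.

The spool is on top of the stool, centred.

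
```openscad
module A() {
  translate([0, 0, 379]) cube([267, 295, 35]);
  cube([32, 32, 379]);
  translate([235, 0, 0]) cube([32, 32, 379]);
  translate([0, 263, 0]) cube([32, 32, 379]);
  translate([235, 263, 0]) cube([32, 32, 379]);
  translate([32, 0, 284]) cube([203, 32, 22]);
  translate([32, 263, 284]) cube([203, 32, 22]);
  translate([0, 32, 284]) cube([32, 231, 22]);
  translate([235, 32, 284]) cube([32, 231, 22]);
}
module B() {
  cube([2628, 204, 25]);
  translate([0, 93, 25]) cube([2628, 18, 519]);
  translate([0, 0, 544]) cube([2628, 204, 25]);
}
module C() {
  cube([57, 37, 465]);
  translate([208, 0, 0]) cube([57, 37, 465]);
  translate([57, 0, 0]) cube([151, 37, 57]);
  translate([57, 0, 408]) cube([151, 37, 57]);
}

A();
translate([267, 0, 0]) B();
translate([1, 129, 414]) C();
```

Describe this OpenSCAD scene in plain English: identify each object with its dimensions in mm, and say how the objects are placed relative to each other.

A is a simple wooden stool: a rectangular seat 267 mm (x) by 295 mm (y), 35 mm thick, top face at z = 414 mm, on four square legs, each 32×32 mm in cross-section. The legs rest on z = 0, each flush with a corner of the seat. Four stretchers, 32 mm wide and 22 mm tall, connect adjacent legs with their undersides at z = 284 mm, each running between the inner faces of the legs it joins and aligned with the legs' outer faces on the other axis.

B is an I-beam lying along x, 2628 mm long. Overall section height 569 mm. Two flanges 204 mm wide (y) and 25 mm thick, one on the floor and one at the top; a web 18 mm thick runs between them, centred on the flange width.

C is a picture frame with a 151×351 mm rectangular opening (x by z) and a uniform 57 mm border on every side. Frame depth is 37 mm along y. It is built from two vertical stiles running the full outside height and two horizontal rails spanning the gap between the stiles.

The I-beam is against the stool's +x side, with their −y faces flush. The picture frame is on top of the stool, centred.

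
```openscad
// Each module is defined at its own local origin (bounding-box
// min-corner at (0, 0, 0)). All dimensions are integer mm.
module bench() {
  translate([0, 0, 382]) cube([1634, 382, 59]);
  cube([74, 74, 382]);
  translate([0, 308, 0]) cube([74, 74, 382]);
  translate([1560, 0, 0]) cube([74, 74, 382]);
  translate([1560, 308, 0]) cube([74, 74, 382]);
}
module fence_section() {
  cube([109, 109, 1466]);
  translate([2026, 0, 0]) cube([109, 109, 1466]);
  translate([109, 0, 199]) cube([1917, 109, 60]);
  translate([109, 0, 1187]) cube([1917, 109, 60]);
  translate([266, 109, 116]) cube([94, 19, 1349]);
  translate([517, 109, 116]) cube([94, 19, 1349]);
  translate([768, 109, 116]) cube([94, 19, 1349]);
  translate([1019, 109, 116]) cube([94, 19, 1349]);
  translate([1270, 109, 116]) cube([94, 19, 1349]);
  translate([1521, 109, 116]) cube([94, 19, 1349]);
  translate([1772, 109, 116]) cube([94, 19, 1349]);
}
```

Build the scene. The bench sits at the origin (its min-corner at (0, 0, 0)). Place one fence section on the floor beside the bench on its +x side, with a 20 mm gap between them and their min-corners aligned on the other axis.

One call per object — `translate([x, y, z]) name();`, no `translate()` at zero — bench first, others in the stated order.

bench();
translate([1654, 0, 0]) fence_section();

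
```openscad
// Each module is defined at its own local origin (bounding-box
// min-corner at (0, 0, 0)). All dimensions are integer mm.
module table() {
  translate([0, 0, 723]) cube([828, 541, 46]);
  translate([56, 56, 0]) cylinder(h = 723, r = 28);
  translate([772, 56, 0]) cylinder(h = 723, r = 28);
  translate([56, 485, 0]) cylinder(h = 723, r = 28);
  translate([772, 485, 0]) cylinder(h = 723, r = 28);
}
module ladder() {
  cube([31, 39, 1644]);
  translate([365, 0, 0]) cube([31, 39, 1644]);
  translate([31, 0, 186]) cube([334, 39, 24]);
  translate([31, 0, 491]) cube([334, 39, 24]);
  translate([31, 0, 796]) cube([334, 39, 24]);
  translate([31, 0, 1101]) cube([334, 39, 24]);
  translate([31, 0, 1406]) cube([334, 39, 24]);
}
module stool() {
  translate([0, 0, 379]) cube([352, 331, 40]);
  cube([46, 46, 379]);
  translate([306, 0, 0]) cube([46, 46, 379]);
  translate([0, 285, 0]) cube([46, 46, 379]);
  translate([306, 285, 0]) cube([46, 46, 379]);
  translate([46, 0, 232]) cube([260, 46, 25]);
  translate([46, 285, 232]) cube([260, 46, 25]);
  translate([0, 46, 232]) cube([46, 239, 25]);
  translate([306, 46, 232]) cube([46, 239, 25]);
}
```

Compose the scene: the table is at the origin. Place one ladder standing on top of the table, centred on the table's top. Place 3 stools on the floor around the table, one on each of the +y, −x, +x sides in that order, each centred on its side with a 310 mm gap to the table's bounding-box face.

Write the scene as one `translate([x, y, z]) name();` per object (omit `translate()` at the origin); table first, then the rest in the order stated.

table();
translate([216, 251, 769]) ladder();
translate([238, 851, 0]) stool();
translate([-662, 105, 0]) stool();
translate([1138, 105, 0]) stool();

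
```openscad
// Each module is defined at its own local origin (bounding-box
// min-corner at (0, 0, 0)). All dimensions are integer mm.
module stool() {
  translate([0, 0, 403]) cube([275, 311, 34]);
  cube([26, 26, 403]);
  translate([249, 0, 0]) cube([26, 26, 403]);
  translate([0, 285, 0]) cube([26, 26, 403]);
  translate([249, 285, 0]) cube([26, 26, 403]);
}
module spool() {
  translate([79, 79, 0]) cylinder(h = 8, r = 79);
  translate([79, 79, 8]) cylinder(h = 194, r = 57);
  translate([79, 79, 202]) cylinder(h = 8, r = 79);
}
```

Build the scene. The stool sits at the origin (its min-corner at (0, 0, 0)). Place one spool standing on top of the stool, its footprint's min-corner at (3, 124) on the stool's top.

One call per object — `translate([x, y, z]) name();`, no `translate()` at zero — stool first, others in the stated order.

stool();
translate([3, 124, 437]) spool();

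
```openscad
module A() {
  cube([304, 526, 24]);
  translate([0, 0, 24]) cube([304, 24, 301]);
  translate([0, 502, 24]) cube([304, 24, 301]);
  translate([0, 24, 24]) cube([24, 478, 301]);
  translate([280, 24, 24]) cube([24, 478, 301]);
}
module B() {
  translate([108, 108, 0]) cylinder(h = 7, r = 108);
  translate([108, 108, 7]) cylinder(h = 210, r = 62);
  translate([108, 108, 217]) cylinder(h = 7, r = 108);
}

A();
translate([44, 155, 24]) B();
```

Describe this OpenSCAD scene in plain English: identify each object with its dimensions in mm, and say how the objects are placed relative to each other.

A is an open-topped rectangular box: outside dimensions 304×526×325 mm, with a uniform wall and base thickness of 24 mm. The base is a full 304×526 slab on the floor; four walls sit on top of the base. The front and back walls (the −y and +y sides) span the full width; the two side walls fit between them.

B is a spool: two coaxial disc flanges of radius 108 mm and thickness 7 mm, joined by a core cylinder of radius 62 mm and height 210 mm. The lower flange rests on z = 0 and the three cylinders share a vertical axis.

The spool sits inside the open box, centred.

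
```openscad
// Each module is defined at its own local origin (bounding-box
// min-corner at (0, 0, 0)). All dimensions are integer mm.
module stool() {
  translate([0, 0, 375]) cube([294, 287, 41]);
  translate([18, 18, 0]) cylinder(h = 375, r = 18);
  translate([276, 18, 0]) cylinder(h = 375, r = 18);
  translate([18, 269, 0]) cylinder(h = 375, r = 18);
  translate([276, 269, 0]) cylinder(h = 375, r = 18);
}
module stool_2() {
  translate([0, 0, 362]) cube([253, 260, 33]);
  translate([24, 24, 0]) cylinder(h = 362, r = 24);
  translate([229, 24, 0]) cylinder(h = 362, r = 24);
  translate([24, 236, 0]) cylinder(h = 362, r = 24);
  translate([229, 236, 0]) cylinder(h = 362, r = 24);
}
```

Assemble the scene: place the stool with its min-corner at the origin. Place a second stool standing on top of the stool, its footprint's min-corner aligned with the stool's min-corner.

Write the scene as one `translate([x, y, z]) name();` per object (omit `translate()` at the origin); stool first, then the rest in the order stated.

stool();
translate([0, 0, 416]) stool_2();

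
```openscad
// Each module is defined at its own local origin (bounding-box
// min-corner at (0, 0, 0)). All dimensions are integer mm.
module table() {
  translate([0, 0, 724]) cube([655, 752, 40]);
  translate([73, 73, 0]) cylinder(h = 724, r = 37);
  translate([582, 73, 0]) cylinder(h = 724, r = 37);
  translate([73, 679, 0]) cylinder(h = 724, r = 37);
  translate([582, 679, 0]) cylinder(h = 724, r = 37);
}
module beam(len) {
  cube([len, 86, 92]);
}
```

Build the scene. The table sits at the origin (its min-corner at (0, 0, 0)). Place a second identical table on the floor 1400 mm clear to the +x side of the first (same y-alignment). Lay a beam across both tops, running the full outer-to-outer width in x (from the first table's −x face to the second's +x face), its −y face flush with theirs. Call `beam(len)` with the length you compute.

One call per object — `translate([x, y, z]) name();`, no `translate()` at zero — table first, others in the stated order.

table();
translate([2055, 0, 0]) table();
translate([0, 0, 764]) beam(2710);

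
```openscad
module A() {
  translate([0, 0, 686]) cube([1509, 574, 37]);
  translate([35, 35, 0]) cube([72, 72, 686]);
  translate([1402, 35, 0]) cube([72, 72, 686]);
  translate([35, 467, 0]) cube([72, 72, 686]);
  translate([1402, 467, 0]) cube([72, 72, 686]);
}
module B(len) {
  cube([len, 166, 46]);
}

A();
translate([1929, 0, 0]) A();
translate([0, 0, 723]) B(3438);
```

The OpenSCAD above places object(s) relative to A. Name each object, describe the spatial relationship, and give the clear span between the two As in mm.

Second table starts at x = 1929; first ends at x = 1509; clear span = 1929 − 1509 = 420 mm.

A is a table. B is a beam. A beam spans the tops of two tables. The clear span between the two tables is 420 mm.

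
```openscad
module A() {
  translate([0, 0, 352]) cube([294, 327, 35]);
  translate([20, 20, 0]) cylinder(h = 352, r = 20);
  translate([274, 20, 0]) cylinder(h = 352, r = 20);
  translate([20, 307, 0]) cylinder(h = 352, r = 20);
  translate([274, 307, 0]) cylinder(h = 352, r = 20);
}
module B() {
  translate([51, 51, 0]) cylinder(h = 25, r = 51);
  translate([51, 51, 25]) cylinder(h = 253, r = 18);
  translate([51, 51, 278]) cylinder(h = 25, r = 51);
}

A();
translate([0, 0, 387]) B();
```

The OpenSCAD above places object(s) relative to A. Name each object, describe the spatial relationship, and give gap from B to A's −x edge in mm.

The spool's min-x is at 0; the stool's min-x is 0; gap = 0 mm.

A is a stool. B is a spool. The spool is on top of the stool. The gap from the spool to the stool's −x edge is 0 mm.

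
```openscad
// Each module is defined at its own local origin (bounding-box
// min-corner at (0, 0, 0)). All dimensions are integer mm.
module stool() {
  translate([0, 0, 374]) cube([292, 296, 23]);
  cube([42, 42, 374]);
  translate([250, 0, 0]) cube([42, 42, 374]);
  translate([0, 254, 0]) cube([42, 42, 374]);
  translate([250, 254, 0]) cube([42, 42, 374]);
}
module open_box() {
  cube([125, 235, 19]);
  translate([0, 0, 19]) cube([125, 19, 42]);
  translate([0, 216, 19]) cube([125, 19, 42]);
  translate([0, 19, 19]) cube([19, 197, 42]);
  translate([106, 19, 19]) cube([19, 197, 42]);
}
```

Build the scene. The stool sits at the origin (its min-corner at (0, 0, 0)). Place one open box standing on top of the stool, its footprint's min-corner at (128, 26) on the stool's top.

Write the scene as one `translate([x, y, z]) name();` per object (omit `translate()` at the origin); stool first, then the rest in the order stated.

stool();
translate([128, 26, 397]) open_box();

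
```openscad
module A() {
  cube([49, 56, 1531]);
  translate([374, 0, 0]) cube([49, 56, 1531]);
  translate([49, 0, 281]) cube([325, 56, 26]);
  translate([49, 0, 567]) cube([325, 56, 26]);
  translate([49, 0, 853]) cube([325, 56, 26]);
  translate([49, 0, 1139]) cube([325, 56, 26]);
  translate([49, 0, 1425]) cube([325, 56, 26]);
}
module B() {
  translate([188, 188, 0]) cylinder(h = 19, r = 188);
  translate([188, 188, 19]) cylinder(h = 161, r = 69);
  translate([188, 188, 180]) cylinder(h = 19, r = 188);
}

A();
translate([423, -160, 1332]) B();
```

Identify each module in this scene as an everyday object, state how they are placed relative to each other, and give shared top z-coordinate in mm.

Both tops at z = 1531 mm.

A is a ladder. B is a spool. The spool is beside the ladder with their tops flush at z = 1531. The shared top z-coordinate is 1531 mm.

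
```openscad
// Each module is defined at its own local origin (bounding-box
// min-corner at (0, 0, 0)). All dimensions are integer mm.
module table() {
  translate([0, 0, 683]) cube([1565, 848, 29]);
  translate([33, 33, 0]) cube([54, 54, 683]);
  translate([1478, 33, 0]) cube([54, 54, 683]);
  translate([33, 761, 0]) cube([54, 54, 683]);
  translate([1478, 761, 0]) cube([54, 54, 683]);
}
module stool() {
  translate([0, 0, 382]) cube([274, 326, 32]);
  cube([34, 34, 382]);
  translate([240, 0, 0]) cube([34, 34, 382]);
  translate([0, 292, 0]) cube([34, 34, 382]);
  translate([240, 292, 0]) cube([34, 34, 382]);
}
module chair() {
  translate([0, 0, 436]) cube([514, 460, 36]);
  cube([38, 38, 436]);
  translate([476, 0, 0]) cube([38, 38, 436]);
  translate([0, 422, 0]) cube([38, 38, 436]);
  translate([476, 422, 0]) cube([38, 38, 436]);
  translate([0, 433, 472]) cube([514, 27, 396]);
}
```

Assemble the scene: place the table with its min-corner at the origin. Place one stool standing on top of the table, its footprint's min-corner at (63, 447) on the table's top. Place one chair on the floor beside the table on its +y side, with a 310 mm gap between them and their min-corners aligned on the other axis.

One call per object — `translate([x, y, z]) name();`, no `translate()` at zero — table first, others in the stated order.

table();
translate([63, 447, 712]) stool();
translate([0, 1158, 0]) chair();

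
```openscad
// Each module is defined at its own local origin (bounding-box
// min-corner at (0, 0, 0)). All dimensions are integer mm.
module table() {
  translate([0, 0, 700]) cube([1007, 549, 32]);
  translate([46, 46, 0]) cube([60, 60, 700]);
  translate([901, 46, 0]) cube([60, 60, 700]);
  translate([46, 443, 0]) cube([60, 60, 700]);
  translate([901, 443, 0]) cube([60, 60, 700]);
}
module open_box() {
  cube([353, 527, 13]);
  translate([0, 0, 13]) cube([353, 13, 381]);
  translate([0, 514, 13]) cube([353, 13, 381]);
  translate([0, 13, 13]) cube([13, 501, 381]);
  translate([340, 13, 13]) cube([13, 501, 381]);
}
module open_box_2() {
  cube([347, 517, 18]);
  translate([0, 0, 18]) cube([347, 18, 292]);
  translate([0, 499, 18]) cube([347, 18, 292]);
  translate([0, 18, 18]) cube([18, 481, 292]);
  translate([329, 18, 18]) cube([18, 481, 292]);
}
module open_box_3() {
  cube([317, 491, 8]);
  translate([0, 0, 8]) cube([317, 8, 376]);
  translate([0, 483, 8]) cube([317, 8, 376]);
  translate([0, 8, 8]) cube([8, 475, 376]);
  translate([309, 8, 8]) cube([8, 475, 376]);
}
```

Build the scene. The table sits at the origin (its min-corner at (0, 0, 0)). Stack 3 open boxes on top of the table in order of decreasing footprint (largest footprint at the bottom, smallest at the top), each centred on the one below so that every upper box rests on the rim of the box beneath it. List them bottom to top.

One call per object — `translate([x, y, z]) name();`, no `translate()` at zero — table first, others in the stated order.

table();
translate([327, 11, 732]) open_box();
translate([330, 16, 1126]) open_box_2();
translate([345, 29, 1436]) open_box_3();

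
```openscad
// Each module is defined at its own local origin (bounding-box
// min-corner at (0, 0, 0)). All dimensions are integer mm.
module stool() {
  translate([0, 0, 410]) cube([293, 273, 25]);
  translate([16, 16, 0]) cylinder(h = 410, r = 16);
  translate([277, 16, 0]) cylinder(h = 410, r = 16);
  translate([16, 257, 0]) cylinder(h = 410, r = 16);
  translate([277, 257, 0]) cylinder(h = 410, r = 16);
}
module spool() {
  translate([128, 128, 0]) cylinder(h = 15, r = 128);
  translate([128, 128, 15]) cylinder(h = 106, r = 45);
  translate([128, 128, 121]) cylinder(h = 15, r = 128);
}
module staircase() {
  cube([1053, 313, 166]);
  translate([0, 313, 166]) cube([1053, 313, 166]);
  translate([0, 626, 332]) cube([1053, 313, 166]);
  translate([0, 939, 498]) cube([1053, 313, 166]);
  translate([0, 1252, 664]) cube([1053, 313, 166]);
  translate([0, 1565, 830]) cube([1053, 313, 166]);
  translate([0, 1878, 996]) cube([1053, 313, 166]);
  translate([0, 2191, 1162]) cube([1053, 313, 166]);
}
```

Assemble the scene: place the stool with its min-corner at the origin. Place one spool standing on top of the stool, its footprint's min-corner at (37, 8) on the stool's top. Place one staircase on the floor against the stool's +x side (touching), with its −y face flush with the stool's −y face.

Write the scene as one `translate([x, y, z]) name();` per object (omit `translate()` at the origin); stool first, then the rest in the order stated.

stool();
translate([37, 8, 435]) spool();
translate([293, 0, 0]) staircase();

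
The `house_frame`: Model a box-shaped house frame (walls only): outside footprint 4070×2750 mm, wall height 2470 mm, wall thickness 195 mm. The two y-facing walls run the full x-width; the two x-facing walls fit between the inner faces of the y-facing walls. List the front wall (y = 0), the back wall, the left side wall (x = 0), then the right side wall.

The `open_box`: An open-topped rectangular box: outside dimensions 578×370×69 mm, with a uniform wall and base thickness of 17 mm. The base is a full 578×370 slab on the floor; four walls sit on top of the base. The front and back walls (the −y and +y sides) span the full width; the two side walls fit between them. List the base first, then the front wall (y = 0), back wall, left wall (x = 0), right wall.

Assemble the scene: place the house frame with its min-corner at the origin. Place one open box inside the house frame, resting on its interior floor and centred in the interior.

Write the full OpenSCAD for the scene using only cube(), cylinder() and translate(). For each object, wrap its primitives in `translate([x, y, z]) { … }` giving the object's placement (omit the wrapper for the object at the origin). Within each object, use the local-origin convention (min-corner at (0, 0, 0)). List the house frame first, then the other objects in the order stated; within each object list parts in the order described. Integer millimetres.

cube([4070, 195, 2470]);
translate([0, 2555, 0]) cube([4070, 195, 2470]);
translate([0, 195, 0]) cube([195, 2360, 2470]);
translate([3875, 195, 0]) cube([195, 2360, 2470]);
translate([1746, 1190, 0]) {
  cube([578, 370, 17]);
  translate([0, 0, 17]) cube([578, 17, 52]);
  translate([0, 353, 17]) cube([578, 17, 52]);
  translate([0, 17, 17]) cube([17, 336, 52]);
  translate([561, 17, 17]) cube([17, 336, 52]);
}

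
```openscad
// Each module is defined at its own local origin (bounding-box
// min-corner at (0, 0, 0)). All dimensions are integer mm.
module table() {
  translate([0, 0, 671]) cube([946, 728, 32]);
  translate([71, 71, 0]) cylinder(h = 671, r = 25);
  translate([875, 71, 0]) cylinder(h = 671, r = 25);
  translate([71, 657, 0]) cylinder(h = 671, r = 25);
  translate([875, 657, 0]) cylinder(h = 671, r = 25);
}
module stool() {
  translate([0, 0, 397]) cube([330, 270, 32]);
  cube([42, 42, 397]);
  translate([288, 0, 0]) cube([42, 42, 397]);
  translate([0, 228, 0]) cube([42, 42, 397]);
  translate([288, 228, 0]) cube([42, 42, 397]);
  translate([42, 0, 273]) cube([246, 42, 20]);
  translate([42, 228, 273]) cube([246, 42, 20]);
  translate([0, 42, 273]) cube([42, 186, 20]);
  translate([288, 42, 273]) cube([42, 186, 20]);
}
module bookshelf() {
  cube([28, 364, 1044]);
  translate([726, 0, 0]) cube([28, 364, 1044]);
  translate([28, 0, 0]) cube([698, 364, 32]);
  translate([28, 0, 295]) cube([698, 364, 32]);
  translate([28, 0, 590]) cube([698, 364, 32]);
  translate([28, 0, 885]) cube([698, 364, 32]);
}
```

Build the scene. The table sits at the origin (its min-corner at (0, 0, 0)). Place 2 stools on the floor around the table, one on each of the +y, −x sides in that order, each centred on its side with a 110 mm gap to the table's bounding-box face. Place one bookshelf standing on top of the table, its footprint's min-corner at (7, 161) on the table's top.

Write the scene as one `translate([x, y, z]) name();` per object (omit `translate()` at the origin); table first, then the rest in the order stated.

table();
translate([308, 838, 0]) stool();
translate([-440, 229, 0]) stool();
translate([7, 161, 703]) bookshelf();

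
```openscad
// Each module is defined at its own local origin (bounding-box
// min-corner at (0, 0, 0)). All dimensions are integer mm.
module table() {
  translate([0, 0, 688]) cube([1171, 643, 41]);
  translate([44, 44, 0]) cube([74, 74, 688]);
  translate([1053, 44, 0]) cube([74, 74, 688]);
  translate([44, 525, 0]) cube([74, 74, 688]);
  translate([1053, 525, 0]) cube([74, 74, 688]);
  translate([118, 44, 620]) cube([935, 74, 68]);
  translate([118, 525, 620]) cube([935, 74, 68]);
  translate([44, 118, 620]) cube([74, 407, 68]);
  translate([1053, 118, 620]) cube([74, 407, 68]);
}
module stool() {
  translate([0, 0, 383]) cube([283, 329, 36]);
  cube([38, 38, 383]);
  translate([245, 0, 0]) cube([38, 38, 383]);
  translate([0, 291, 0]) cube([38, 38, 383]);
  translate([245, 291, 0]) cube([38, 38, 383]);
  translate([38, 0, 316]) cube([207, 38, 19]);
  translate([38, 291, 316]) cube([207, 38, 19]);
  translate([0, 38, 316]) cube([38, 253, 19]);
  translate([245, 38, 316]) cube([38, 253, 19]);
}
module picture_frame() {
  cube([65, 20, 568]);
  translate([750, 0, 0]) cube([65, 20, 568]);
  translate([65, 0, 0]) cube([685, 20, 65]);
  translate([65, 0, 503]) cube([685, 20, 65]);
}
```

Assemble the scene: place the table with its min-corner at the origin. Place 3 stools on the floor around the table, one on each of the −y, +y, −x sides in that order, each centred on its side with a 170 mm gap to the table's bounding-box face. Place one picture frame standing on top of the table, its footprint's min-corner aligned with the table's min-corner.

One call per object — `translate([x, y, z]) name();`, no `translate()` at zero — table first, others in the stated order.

table();
translate([444, -499, 0]) stool();
translate([444, 813, 0]) stool();
translate([-453, 157, 0]) stool();
translate([0, 0, 729]) picture_frame();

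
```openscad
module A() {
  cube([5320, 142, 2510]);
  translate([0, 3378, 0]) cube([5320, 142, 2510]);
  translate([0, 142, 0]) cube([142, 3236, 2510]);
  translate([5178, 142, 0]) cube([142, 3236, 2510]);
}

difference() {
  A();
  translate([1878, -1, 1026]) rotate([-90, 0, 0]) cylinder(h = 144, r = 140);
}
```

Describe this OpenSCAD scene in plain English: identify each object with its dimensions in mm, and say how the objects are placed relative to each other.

A is a box-shaped house frame (walls only): outside footprint 5320×3520 mm, wall height 2510 mm, wall thickness 142 mm. The two y-facing walls run the full x-width; the two x-facing walls fit between the inner faces of the y-facing walls.

The house frame has a circular hole of radius 140 mm through its front wall, centred at (x = 1878, z = 1026).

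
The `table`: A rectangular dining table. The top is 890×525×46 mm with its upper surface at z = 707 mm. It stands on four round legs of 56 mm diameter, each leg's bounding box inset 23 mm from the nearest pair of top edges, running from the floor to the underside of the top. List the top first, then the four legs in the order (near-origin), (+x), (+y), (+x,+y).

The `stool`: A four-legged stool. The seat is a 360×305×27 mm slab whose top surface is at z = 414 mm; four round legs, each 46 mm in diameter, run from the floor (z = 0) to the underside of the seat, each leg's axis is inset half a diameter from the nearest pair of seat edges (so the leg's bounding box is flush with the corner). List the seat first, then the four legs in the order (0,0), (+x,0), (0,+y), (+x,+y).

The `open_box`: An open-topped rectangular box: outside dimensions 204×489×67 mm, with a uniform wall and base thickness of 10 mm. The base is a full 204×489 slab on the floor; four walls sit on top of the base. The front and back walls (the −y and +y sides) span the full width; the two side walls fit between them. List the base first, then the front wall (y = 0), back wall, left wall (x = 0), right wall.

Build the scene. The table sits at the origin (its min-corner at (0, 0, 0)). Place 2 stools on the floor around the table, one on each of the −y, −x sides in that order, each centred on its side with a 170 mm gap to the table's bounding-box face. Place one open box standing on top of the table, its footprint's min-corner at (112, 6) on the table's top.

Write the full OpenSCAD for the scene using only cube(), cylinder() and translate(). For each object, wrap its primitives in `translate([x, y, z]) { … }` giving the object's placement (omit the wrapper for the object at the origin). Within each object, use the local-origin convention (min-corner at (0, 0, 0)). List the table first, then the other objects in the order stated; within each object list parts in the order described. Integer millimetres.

translate([0, 0, 661]) cube([890, 525, 46]);
translate([51, 51, 0]) cylinder(h = 661, r = 28);
translate([839, 51, 0]) cylinder(h = 661, r = 28);
translate([51, 474, 0]) cylinder(h = 661, r = 28);
translate([839, 474, 0]) cylinder(h = 661, r = 28);
translate([265, -475, 0]) {
  translate([0, 0, 387]) cube([360, 305, 27]);
  translate([23, 23, 0]) cylinder(h = 387, r = 23);
  translate([337, 23, 0]) cylinder(h = 387, r = 23);
  translate([23, 282, 0]) cylinder(h = 387, r = 23);
  translate([337, 282, 0]) cylinder(h = 387, r = 23);
}
translate([-530, 110, 0]) {
  translate([0, 0, 387]) cube([360, 305, 27]);
  translate([23, 23, 0]) cylinder(h = 387, r = 23);
  translate([337, 23, 0]) cylinder(h = 387, r = 23);
  translate([23, 282, 0]) cylinder(h = 387, r = 23);
  translate([337, 282, 0]) cylinder(h = 387, r = 23);
}
translate([112, 6, 707]) {
  cube([204, 489, 10]);
  translate([0, 0, 10]) cube([204, 10, 57]);
  translate([0, 479, 10]) cube([204, 10, 57]);
  translate([0, 10, 10]) cube([10, 469, 57]);
  translate([194, 10, 10]) cube([10, 469, 57]);
}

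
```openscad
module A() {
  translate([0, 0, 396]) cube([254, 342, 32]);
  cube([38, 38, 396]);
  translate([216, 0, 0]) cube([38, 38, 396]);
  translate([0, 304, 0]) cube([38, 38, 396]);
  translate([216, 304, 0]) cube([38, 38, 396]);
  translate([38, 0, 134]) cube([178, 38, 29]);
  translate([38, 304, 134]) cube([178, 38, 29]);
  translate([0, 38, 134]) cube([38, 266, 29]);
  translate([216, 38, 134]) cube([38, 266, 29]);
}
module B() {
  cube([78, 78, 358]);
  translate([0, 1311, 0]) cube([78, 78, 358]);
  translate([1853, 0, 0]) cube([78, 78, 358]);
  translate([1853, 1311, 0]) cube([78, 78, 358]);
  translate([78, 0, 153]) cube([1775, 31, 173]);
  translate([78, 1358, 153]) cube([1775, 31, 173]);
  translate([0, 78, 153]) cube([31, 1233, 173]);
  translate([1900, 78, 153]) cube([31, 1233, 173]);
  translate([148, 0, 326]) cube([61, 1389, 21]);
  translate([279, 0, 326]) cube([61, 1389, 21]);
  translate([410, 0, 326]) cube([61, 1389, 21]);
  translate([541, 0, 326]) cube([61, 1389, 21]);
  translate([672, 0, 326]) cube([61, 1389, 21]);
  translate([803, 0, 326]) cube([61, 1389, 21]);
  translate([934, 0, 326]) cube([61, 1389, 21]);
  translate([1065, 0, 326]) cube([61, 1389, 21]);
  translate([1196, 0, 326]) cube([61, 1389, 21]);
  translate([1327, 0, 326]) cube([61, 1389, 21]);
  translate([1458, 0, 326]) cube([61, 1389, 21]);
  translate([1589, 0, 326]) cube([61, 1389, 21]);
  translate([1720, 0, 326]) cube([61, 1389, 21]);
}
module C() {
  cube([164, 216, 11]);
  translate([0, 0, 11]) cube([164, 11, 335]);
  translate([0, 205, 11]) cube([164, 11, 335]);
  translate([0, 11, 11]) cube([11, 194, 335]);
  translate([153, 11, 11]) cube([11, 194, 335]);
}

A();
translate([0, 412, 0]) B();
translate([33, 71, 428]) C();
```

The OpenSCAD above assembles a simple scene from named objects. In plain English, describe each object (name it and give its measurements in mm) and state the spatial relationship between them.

A is a four-legged stool. The seat is a 254×342×32 mm slab whose top surface is at z = 428 mm; four square legs, each 38×38 mm in cross-section, run from the floor (z = 0) to the underside of the seat, each flush with a corner of the seat. Four stretchers, 38 mm wide and 29 mm tall, connect adjacent legs with their undersides at z = 134 mm, each running between the inner faces of the legs it joins and aligned with the legs' outer faces on the other axis.

B is a bed frame 1931 mm long (x) by 1389 mm wide (y). Four 78×78 mm corner posts, 358 mm tall, at the corners of the footprint. Four rails of 31 mm thickness and 173 mm height run between adjacent posts with their undersides at z = 153 mm, their outer faces flush with the outside of the frame (the two x-running rails run between the posts' inner faces; the two y-running rails run between the posts' inner faces). 13 slats, each 61 mm wide (x) and 21 mm thick, lie across the top of the two x-running rails, running the full 1389 mm width of the frame in y; the slats are evenly spaced along x between the inner faces of the end posts with equal gaps (rounded down to the nearest mm) at the −x end and between each pair — any rounding remainder accumulates at the +x end.

C is an open storage box with external size 164×216×346 mm and wall thickness 11 mm (the base is also 11 mm thick). The base covers the whole footprint; the four walls stand on the base, with the y-facing walls full-width and the x-facing walls fitting between their inner faces.

The bed frame is on the floor beside the stool on its +y side. The open box is on top of the stool.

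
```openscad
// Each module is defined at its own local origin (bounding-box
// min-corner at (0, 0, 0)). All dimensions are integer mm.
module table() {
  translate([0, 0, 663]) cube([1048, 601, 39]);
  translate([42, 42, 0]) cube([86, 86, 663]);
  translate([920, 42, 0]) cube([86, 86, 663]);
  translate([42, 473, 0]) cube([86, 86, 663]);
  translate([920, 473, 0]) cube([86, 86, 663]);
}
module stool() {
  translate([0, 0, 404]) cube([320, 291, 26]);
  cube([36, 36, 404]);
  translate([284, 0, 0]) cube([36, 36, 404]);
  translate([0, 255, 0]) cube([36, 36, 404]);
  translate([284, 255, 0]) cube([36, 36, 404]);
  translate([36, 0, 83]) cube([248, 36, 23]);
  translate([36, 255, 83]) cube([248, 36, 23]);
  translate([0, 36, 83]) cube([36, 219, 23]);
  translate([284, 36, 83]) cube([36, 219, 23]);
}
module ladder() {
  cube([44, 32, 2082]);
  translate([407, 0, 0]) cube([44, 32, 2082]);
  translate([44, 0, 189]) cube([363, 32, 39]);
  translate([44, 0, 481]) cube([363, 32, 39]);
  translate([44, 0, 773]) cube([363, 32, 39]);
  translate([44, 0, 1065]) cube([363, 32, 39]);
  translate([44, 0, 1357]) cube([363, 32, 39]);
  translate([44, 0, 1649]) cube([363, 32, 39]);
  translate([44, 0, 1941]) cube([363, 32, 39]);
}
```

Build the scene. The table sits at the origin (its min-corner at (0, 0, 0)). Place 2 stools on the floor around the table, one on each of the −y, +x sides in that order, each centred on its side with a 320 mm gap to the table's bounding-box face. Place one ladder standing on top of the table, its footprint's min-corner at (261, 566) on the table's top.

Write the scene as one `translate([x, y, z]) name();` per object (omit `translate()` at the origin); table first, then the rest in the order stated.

table();
translate([364, -611, 0]) stool();
translate([1368, 155, 0]) stool();
translate([261, 566, 702]) ladder();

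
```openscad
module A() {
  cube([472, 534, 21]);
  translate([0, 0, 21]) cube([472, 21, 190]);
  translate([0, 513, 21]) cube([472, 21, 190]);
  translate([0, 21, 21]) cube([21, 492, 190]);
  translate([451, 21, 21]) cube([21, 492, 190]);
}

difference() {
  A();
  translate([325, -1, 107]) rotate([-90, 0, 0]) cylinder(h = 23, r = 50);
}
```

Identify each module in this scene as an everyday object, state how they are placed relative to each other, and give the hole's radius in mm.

The subtracted cylinder has r = 50 mm.

A is an open box. The open box has a circular hole through its front wall. The hole's radius is 50 mm.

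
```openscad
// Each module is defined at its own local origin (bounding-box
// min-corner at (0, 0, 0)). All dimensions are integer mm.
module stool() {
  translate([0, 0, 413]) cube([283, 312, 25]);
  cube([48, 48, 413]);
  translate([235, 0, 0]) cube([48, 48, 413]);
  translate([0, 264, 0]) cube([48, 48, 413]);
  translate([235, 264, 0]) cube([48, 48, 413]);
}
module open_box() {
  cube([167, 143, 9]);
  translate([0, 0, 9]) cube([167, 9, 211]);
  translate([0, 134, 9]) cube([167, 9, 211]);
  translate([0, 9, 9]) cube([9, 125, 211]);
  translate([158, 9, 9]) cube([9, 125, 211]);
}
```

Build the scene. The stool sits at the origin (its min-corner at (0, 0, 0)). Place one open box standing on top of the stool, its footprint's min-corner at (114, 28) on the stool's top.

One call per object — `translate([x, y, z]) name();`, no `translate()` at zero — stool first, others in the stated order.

stool();
translate([114, 28, 438]) open_box();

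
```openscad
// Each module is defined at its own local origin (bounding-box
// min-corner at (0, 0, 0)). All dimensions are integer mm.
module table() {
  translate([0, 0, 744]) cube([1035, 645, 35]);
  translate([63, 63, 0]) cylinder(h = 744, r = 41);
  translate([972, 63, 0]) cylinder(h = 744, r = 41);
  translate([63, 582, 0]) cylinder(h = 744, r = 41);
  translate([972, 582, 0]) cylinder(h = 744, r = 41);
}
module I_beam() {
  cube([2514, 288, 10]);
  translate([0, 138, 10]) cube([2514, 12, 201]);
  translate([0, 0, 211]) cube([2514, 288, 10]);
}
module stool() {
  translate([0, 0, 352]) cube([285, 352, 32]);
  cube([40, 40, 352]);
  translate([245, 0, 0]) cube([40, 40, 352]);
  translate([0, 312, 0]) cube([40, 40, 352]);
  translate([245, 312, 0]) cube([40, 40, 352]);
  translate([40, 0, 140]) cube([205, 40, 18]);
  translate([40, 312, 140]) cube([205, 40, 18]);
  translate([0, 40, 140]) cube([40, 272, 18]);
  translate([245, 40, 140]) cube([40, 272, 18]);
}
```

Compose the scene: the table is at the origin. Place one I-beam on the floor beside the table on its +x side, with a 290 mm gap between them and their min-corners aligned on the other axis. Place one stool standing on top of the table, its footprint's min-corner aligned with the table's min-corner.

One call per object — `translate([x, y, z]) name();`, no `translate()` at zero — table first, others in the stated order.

table();
translate([1325, 0, 0]) I_beam();
translate([0, 0, 779]) stool();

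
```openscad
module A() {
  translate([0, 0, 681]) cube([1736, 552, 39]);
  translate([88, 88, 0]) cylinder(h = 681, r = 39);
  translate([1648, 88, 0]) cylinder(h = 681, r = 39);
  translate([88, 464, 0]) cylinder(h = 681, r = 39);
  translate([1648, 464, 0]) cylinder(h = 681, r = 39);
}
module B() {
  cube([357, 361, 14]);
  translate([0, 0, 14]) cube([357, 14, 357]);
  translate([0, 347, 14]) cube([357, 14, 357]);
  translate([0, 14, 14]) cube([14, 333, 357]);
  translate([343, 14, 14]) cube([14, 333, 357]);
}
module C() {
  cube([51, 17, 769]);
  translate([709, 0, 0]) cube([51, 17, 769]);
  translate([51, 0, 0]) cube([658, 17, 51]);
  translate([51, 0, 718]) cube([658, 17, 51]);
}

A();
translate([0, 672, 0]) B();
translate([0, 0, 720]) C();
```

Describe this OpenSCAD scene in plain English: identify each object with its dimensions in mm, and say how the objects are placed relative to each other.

A is a table: top 1736 mm (x) × 552 mm (y), 39 mm thick, upper face at z = 720 mm, on four round legs of 78 mm diameter, each leg's bounding box inset 49 mm from the nearest pair of top edges, running from z = 0 to the bottom of the top.

B is an open storage box with external size 357×361×371 mm and wall thickness 14 mm (the base is also 14 mm thick). The base covers the whole footprint; the four walls stand on the base, with the y-facing walls full-width and the x-facing walls fitting between their inner faces.

C is a picture frame with a 658×667 mm rectangular opening (x by z) and a uniform 51 mm border on every side. Frame depth is 17 mm along y. It is built from two vertical stiles running the full outside height and two horizontal rails spanning the gap between the stiles.

The open box is on the floor beside the table on its +y side. The picture frame is on top of the table.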